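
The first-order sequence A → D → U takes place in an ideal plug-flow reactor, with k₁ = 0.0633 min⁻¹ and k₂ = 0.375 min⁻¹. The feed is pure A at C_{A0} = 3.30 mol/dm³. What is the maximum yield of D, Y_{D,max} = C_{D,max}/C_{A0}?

For a first-order series the maximum intermediate yield is C_{D,max}/C_{A0} = (k₁/k₂)^[k₂/(k₂−k₁)].
= (0.0633/0.375)^(0.375/(0.375−0.0633)) = (0.1688)^(1.203) = 0.1176.

0.118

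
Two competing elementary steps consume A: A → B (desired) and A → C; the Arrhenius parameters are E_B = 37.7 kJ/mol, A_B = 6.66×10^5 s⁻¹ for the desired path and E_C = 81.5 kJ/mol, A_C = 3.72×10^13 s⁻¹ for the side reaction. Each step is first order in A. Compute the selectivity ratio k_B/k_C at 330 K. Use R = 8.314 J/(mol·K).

Since both paths have the same order in A, the concentration cancels and S_{B/C} = k_B/k_C = (A_B/A_C)·exp[(E_C−E_B)/(RT)].
(E_C−E_B)/(RT) = (81.5−37.7)×10³/(8.314×330) = 43800/2744 = 15.96.
k_B/k_C = (6.66×10^5/3.72×10^13)·exp(15.96) = 1.790×10^-8 × 8.575×10^6 = 0.154.
Since E_B < E_C, lowering the temperature improves selectivity toward B.

0.154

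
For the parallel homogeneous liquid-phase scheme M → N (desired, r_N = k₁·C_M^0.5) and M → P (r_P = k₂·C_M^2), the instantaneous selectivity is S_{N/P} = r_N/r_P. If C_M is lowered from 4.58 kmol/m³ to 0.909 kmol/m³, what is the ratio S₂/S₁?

11.3

S_{N/P} = (k₁/k₂)·C_M^-1.5, so S₂/S₁ = (C_{M,2}/C_{M,1})^-1.5.
= (0.909/4.58)^(-1.5) = (0.1985)^(-1.5) = 11.3.
Selectivity toward N rises as C_M falls — low-concentration operation is favoured.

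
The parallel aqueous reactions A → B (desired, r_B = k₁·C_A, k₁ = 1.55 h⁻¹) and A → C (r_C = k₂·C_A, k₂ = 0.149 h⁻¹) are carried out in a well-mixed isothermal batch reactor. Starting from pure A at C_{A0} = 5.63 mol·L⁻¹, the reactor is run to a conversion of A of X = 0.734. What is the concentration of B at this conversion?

C_A = C_{A0}(1−X) = 1.498 mol·L⁻¹.
Both paths are first order in A, so the instantaneous fraction to B is constant: dC_B/d(−C_A) = k₁/(k₁+k₂) = 0.9123.
C_B = 0.9123·(C_{A0}−C_A) = 0.9123×4.132 = 3.77 mol·L⁻¹.

3.77 mol·L⁻¹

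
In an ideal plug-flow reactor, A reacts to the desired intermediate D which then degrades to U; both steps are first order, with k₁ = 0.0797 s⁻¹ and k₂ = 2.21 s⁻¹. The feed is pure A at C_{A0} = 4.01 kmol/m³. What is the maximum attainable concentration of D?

0.128 kmol/m³

Evaluating C_D at τ_opt = ln(k₂/k₁)/(k₂−k₁) gives C_{D,max}/C_{A0} = (k₁/k₂)^[k₂/(k₂−k₁)].
= (0.0797/2.21)^(2.21/(2.21−0.0797)) = (0.03606)^(1.037) = 0.03185.
C_{D,max} = 0.03185×4.01 = 0.128 kmol/m³.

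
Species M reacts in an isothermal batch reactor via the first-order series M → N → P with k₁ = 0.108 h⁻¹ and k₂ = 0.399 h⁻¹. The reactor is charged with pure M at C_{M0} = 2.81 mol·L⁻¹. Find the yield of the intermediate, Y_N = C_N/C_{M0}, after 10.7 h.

0.112

The intermediate concentration in a first-order A→B→C sequence is C_N = k₁C_{M0}(e^(−k₁t) − e^(−k₂t))/(k₂−k₁).
e^(−k₁t) = e^(−0.108×10.7) = e^(−1.156) = 0.3149; e^(−k₂t) = e^(−4.269) = 0.01399.
C_N = 0.108×2.81/(0.399−0.108) × (0.3149−0.01399) = 1.043×0.3009 = 0.3138 mol·L⁻¹.
Y_N = C_N/C_{M0} = 0.3138/2.81 = 0.112.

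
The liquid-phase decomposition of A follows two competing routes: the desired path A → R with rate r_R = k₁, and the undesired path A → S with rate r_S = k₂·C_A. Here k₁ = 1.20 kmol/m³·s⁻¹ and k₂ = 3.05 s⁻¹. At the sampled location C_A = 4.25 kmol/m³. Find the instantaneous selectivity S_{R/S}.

S_{R/S} = r_R/r_S = (k₁)/(k₂·C_A) = (k₁/k₂)·C_A⁻¹.
= (1.20) / (3.05×4.250) = 1.200/12.96 = 0.0926.

0.0926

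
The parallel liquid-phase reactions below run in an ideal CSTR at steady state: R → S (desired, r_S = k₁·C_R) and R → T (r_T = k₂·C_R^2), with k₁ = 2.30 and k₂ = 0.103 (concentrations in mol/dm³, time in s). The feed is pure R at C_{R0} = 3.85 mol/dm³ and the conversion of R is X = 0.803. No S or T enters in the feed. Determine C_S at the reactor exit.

2.99 mol/dm³

Exit C_R = C_{R0}(1−X) = 3.85×0.197 = 0.7584 mol/dm³.
A CSTR operates uniformly at the exit composition, giving r_S = 1.744 and r_T = 0.05925 (each k·C_R^n at C_R = 0.7584).
Fraction of consumed R going to S: r_S/(r_S+r_T) = 0.9672.
C_S = 0.9672·C_{R0}·X = 0.9672×3.85×0.803 = 2.99 mol/dm³.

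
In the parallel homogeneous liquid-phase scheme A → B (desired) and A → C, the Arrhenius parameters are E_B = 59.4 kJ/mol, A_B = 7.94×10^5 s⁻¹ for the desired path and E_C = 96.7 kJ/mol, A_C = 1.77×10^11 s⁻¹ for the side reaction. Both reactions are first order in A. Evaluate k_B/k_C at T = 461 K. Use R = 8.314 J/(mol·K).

k_B/k_C = (A_B/A_C)·exp[−(E_B−E_C)/(RT)] = (A_B/A_C)·exp[(E_C−E_B)/(RT)].
(E_C−E_B)/(RT) = (96.7−59.4)×10³/(8.314×461) = 37300/3833 = 9.732.
k_B/k_C = (7.94×10^5/1.77×10^11)·exp(9.732) = 4.486×10^-6 × 16847 = 0.0756.
Since E_B < E_C, lowering the temperature improves selectivity toward B.

0.0756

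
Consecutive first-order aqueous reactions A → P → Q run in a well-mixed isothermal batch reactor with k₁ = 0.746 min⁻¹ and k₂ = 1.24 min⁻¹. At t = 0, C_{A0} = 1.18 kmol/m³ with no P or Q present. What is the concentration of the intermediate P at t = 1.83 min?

Solving the coupled first-order balances gives C_P(t) = [k₁/(k₂−k₁)]·C_{A0}·(e^(−k₁t) − e^(−k₂t)).
e^(−k₁t) = e^(−0.746×1.83) = e^(−1.365) = 0.2553; e^(−k₂t) = e^(−2.269) = 0.1034.
C_P = 0.746×1.18/(1.24−0.746) × (0.2553−0.1034) = 1.782×0.1519 = 0.2707 kmol/m³.

0.271 kmol/m³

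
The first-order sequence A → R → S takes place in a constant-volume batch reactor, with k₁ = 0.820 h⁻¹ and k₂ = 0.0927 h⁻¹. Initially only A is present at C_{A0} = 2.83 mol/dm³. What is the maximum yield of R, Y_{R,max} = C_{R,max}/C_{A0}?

At the optimum, C_{R,max}/C_{A0} = (k₁/k₂)^[k₂/(k₂−k₁)].
= (0.820/0.0927)^(0.0927/(0.0927−0.820)) = (8.846)^(-0.1275) = 0.7574.

0.757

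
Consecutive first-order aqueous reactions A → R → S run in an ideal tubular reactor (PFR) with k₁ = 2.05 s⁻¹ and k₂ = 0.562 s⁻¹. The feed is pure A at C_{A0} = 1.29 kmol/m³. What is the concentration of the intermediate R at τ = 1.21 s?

For first-order series with pure A initially, C_R(τ) = k₁C_{A0}/(k₂−k₁)·(e^(−k₁τ) − e^(−k₂τ)).
e^(−k₁τ) = e^(−2.05×1.21) = e^(−2.480) = 0.08370; e^(−k₂τ) = e^(−0.6800) = 0.5066.
C_R = 2.05×1.29/(0.562−2.05) × (0.08370−0.5066) = (-1.777)×(-0.4229) = 0.7516 kmol/m³.

0.752 kmol/m³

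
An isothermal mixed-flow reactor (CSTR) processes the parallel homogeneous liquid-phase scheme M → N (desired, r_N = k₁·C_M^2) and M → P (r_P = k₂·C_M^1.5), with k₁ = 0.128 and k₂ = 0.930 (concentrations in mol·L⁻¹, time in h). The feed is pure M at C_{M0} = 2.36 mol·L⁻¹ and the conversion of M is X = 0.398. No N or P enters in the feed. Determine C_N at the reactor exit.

0.132 mol·L⁻¹

Exit C_M = C_{M0}(1−X) = 2.36×0.602 = 1.421 mol·L⁻¹.
In a CSTR the entire volume is at exit conditions, so r_N = 0.128×1.421^2 = 0.2584 and r_P = 0.930×1.421^1.5 = 1.575.
Fraction of consumed M going to N: r_N/(r_N+r_P) = 0.1409.
C_N = 0.1409·C_{M0}·X = 0.1409×2.36×0.398 = 0.132 mol·L⁻¹.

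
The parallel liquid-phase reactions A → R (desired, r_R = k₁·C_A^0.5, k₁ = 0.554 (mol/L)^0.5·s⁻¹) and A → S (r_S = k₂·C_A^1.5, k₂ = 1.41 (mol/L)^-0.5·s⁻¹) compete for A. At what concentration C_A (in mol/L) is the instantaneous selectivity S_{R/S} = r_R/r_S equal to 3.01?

0.131 mol/L

S_{R/S} = (k₁/k₂)·C_A⁻¹ ⇒ C_A = (S·k₂/k₁)^(-1).
= (3.01×1.41/0.554)^(-1) = (7.661)^(-1) = 0.131 mol/L.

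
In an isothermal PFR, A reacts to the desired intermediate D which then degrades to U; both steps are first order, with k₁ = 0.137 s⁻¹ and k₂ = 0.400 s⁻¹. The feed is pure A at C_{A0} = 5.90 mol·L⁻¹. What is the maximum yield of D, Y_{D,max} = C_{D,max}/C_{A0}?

0.196

At the optimum, C_{D,max}/C_{A0} = (k₁/k₂)^[k₂/(k₂−k₁)].
= (0.137/0.400)^(0.400/(0.400−0.137)) = (0.3425)^(1.521) = 0.1960.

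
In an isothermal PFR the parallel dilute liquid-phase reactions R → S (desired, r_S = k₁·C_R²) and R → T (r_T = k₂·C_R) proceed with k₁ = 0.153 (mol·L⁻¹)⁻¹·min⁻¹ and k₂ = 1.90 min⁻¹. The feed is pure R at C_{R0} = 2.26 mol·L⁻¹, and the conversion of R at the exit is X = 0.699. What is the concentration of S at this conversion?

0.166 mol·L⁻¹

C_R = C_{R0}(1−X) = 0.6803 mol·L⁻¹.
Along a PFR/batch, dC_T/dC_R = −r_T/(r_S+r_T) = −k₂/(k₂+k₁·C_R).
Integrating from C_{R0} to C_R: C_T = (1.90/0.153)·ln[(1.90+0.153·2.26)/(1.90+0.153·0.680)] = 12.42·ln(2.246/2.004) = 1.414 mol·L⁻¹.
Then C_S = (C_{R0}−C_R) − C_T = 1.580 − 1.414 = 0.1657 mol·L⁻¹.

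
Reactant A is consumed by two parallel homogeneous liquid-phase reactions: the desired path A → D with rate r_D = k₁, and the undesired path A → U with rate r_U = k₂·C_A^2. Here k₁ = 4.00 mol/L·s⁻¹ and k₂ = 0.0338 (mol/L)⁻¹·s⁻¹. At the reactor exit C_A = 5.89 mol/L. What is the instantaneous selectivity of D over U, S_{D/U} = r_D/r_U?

S_{D/U} = r_D/r_U = (k₁)/(k₂·C_A^2) = (k₁/k₂)·C_A^-2.
= (4.00) / (0.0338×5.890^2) = 4.000/1.173 = 3.41.

3.41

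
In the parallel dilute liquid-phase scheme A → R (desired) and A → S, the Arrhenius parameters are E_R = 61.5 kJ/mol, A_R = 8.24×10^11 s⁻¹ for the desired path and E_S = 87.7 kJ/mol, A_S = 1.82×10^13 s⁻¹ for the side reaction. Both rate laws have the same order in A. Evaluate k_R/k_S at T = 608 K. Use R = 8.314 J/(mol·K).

k_R/k_S = (A_R/A_S)·exp[−(E_R−E_S)/(RT)] = (A_R/A_S)·exp[(E_S−E_R)/(RT)].
(E_S−E_R)/(RT) = (87.7−61.5)×10³/(8.314×608) = 26200/5055 = 5.183.
k_R/k_S = (8.24×10^11/1.82×10^13)·exp(5.183) = 0.04527 × 178.2 = 8.07.

8.07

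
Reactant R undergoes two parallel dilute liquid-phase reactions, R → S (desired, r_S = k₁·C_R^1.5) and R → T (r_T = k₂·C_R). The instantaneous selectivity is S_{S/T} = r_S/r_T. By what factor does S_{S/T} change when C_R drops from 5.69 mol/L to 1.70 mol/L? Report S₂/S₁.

S_{S/T} = (k₁/k₂)·C_R^0.5, so S₂/S₁ = (C_{R,2}/C_{R,1})^0.5.
= (1.70/5.69)^0.5 = (0.2988)^0.5 = 0.547.

0.547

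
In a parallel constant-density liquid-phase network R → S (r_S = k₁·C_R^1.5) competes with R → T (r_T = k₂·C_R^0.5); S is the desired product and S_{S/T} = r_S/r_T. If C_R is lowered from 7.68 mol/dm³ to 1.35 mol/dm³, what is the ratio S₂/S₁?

S_{S/T} = (k₁/k₂)·C_R, so S₂/S₁ = (C_{R,2}/C_{R,1}).
= 1.35/7.68 = 0.176.

0.176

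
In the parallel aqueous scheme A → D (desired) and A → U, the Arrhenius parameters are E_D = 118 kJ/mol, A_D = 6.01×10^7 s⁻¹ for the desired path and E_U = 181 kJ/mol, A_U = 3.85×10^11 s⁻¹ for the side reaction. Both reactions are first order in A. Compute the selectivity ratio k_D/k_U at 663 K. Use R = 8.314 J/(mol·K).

Since both paths have the same order in A, the concentration cancels and S_{D/U} = k_D/k_U = (A_D/A_U)·exp[(E_U−E_D)/(RT)].
(E_U−E_D)/(RT) = (181−118)×10³/(8.314×663) = 63000/5512 = 11.43.
k_D/k_U = (6.01×10^7/3.85×10^11)·exp(11.43) = 1.561×10^-4 × 91971 = 14.4.
Since E_D < E_U, lowering the temperature improves selectivity toward D.

14.4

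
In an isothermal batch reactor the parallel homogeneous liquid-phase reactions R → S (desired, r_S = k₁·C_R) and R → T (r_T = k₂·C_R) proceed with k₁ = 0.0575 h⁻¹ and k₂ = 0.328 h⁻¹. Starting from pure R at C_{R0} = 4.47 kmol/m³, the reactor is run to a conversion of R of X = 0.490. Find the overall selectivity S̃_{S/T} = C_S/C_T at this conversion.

C_R = C_{R0}(1−X) = 2.280 kmol/m³.
Both paths are first order in R, so the instantaneous fraction to S is constant: dC_S/d(−C_R) = k₁/(k₁+k₂) = 0.1492.
C_S = 0.1492·(C_{R0}−C_R) = 0.1492×2.190 = 0.327 kmol/m³.
C_T = (C_{R0}−C_R)−C_S = 1.864 kmol/m³; S̃_{S/T} = 0.3267/1.864 = 0.175.

0.175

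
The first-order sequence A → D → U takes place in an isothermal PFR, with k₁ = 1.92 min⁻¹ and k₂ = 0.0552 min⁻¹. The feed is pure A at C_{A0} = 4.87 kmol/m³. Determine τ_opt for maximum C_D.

Setting dC_D/dτ = 0 gives τ_opt = ln(k₂/k₁)/(k₂−k₁).
= ln(0.0552/1.92)/(0.0552−1.92) = ln(0.02875)/-1.865 = -3.549/-1.865 = 1.90 min.

1.90 min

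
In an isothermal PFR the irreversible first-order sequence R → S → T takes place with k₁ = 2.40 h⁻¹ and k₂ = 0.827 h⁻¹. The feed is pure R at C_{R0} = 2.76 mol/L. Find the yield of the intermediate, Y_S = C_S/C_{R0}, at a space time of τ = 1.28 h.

0.459

The intermediate concentration in a first-order A→B→C sequence is C_S = k₁C_{R0}(e^(−k₁τ) − e^(−k₂τ))/(k₂−k₁).
e^(−k₁τ) = e^(−2.40×1.28) = e^(−3.072) = 0.04633; e^(−k₂τ) = e^(−1.059) = 0.3470.
C_S = 2.40×2.76/(0.827−2.40) × (0.04633−0.3470) = (-4.211)×(-0.3006) = 1.266 mol/L.
Y_S = C_S/C_{R0} = 1.266/2.76 = 0.459.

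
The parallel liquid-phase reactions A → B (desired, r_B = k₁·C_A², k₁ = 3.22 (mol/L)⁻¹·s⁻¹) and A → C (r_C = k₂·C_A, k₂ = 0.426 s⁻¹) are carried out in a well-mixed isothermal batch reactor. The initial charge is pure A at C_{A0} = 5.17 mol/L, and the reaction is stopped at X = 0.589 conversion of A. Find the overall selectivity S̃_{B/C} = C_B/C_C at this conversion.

26.0

C_A = C_{A0}(1−X) = 2.125 mol/L.
Along a PFR/batch, dC_C/dC_A = −r_C/(r_B+r_C) = −k₂/(k₂+k₁·C_A).
Integrating from C_{A0} to C_A: C_C = (0.426/3.22)·ln[(0.426+3.22·5.17)/(0.426+3.22·2.12)] = 0.1323·ln(17.07/7.268) = 0.1130 mol/L.
Then C_B = (C_{A0}−C_A) − C_C = 3.045 − 0.1130 = 2.932 mol/L.
S̃_{B/C} = C_B/C_C = 2.932/0.1130 = 26.0.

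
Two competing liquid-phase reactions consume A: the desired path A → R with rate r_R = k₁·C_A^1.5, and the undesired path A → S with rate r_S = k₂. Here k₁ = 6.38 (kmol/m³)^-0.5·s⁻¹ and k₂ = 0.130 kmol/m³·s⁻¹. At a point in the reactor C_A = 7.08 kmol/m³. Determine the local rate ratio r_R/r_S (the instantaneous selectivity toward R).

S_{R/S} = r_R/r_S = (k₁·C_A^1.5)/(k₂) = (k₁/k₂)·C_A^1.5.
= (6.38×7.080^1.5) / (0.130) = 120.2/0.1300 = 925.

925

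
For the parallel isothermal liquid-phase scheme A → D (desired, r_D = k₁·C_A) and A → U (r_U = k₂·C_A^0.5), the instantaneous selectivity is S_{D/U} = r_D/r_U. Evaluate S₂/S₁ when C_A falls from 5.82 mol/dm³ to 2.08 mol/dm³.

0.598

S_{D/U} = (k₁/k₂)·C_A^0.5, so S₂/S₁ = (C_{A,2}/C_{A,1})^0.5.
= (2.08/5.82)^0.5 = (0.3574)^0.5 = 0.598.
Selectivity toward D falls as C_A falls — high-concentration operation is favoured.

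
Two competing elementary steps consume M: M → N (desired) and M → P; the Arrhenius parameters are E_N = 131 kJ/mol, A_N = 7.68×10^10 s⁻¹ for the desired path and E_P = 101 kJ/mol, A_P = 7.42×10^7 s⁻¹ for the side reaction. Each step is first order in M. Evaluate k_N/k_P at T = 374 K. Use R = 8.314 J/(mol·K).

Since both paths have the same order in M, the concentration cancels and S_{N/P} = k_N/k_P = (A_N/A_P)·exp[(E_P−E_N)/(RT)].
(E_P−E_N)/(RT) = (101−131)×10³/(8.314×374) = -30000/3109 = -9.648.
k_N/k_P = (7.68×10^10/7.42×10^7)·exp(-9.648) = 1035 × 6.455×10^-5 = 0.0668.

0.0668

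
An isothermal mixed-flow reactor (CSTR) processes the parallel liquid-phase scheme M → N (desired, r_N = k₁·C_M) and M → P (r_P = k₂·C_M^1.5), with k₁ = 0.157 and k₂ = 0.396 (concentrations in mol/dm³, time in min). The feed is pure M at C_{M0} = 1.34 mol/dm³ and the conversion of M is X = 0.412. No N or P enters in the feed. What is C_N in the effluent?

Exit C_M = C_{M0}(1−X) = 1.34×0.588 = 0.7879 mol/dm³.
A CSTR operates uniformly at the exit composition, giving r_N = 0.1237 and r_P = 0.2770 (each k·C_M^n at C_M = 0.7879).
Fraction of consumed M going to N: r_N/(r_N+r_P) = 0.3087.
C_N = 0.3087·C_{M0}·X = 0.3087×1.34×0.412 = 0.170 mol/dm³.

0.170 mol/dm³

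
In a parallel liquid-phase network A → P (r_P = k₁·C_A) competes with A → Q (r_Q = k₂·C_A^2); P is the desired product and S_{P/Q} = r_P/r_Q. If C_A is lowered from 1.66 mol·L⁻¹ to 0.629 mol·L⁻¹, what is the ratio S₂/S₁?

S_{P/Q} = (k₁/k₂)·C_A⁻¹, so S₂/S₁ = (C_{A,2}/C_{A,1})⁻¹.
= 1.66/0.629 = 2.64.
Selectivity toward P rises as C_A falls — low-concentration operation is favoured.

2.64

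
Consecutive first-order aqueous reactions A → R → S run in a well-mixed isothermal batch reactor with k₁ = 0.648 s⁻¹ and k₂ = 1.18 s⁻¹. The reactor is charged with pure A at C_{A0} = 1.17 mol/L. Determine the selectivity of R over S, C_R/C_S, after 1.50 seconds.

The intermediate concentration in a first-order A→B→C sequence is C_R = k₁C_{A0}(e^(−k₁t) − e^(−k₂t))/(k₂−k₁).
e^(−k₁t) = e^(−0.648×1.50) = e^(−0.9720) = 0.3783; e^(−k₂t) = e^(−1.770) = 0.1703.
C_R = 0.648×1.17/(1.18−0.648) × (0.3783−0.1703) = 1.425×0.2080 = 0.2964 mol/L.
C_A = C_{A0}e^(−k₁t) = 0.4426 mol/L, so C_S = C_{A0}−C_A−C_R = 0.4309 mol/L; C_R/C_S = 0.688.

0.688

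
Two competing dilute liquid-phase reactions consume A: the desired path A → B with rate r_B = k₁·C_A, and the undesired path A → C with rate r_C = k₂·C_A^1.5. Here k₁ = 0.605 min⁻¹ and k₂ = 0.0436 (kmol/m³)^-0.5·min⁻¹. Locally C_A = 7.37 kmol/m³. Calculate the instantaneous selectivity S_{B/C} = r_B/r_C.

5.11

S_{B/C} = r_B/r_C = (k₁·C_A)/(k₂·C_A^1.5) = (k₁/k₂)·C_A^-0.5.
= (0.605×7.370) / (0.0436×7.370^1.5) = 4.459/0.8723 = 5.11.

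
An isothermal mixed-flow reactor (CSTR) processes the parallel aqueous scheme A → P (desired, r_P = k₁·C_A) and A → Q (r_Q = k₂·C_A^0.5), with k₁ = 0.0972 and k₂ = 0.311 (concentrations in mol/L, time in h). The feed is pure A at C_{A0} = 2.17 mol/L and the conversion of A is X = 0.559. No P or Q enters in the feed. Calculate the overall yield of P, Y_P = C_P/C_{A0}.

Exit C_A = C_{A0}(1−X) = 2.17×0.441 = 0.9570 mol/L.
In a CSTR the entire volume is at exit conditions, so r_P = 0.0972×0.9570 = 0.09302 and r_Q = 0.311×0.9570^0.5 = 0.3042.
Fraction of consumed A going to P: r_P/(r_P+r_Q) = 0.2342.
C_P = 0.2342·C_{A0}·X = 0.2342×2.17×0.559 = 0.284 mol/L; Y_P = C_P/C_{A0} = 0.131.

0.131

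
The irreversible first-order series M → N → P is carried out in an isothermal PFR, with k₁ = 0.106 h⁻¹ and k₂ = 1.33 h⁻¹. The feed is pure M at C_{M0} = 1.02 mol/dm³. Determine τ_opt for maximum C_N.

2.07 h

Setting dC_N/dτ = 0 gives τ_opt = ln(k₂/k₁)/(k₂−k₁).
= ln(1.33/0.106)/(1.33−0.106) = ln(12.55)/1.224 = 2.529/1.224 = 2.07 h.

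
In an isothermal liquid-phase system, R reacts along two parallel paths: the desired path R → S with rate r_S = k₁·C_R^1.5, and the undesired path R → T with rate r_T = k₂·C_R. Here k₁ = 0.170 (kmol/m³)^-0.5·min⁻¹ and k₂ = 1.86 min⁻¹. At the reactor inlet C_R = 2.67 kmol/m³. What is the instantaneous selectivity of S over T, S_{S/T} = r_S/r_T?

S_{S/T} = r_S/r_T = (k₁·C_R^1.5)/(k₂·C_R) = (k₁/k₂)·C_R^0.5.
= (0.170×2.670^1.5) / (1.86×2.670) = 0.7417/4.966 = 0.149.

0.149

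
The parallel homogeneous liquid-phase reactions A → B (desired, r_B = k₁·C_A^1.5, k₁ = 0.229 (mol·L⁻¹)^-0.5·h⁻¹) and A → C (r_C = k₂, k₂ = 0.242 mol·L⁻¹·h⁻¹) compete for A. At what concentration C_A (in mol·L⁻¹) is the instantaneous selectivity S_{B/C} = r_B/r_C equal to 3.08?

S_{B/C} = (k₁/k₂)·C_A^1.5 ⇒ C_A = (S·k₂/k₁)^(1/1.5).
= (3.08×0.242/0.229)^(0.6667) = (3.255)^(0.6667) = 2.20 mol·L⁻¹.

2.20 mol·L⁻¹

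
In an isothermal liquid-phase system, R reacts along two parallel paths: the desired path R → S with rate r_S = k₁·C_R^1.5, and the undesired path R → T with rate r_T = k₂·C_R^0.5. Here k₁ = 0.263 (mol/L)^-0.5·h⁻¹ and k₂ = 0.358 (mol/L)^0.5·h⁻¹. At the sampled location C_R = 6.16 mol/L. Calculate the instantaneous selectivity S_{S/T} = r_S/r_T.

S_{S/T} = r_S/r_T = (k₁·C_R^1.5)/(k₂·C_R^0.5) = (k₁/k₂)·C_R.
= (0.263×6.160^1.5) / (0.358×6.160^0.5) = 4.021/0.8885 = 4.53.
Since the desired path is higher order in R, keeping C_R high (PFR or concentrated feed) favours S.

4.53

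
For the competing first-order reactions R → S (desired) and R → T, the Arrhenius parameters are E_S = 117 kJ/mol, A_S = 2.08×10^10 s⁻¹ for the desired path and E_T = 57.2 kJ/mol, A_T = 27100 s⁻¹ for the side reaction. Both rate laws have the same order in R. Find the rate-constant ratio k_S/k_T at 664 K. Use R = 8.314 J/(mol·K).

Since both paths have the same order in R, the concentration cancels and S_{S/T} = k_S/k_T = (A_S/A_T)·exp[(E_T−E_S)/(RT)].
(E_T−E_S)/(RT) = (57.2−117)×10³/(8.314×664) = -59800/5520 = -10.83.
k_S/k_T = (2.08×10^10/27100)·exp(-10.83) = 7.675×10^5 × 1.975×10^-5 = 15.2.
Since E_S > E_T, raising the temperature improves selectivity toward S.

15.2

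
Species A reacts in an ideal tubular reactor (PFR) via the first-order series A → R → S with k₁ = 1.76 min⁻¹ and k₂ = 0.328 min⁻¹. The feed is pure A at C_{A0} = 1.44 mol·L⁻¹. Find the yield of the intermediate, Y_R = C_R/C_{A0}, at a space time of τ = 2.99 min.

The intermediate concentration in a first-order A→B→C sequence is C_R = k₁C_{A0}(e^(−k₁τ) − e^(−k₂τ))/(k₂−k₁).
e^(−k₁τ) = e^(−1.76×2.99) = e^(−5.262) = 0.005183; e^(−k₂τ) = e^(−0.9807) = 0.3750.
C_R = 1.76×1.44/(0.328−1.76) × (0.005183−0.3750) = (-1.770)×(-0.3699) = 0.6546 mol·L⁻¹.
Y_R = C_R/C_{A0} = 0.6546/1.44 = 0.455.

0.455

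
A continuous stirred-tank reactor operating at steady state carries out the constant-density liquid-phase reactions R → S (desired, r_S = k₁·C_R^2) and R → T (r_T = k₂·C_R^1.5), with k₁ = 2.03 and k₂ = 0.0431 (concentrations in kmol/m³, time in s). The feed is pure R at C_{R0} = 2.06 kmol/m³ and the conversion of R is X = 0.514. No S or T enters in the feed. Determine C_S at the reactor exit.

1.04 kmol/m³

Exit C_R = C_{R0}(1−X) = 2.06×0.486 = 1.001 kmol/m³.
A CSTR operates uniformly at the exit composition, giving r_S = 2.035 and r_T = 0.04318 (each k·C_R^n at C_R = 1.001).
Fraction of consumed R going to S: r_S/(r_S+r_T) = 0.9792.
C_S = 0.9792·C_{R0}·X = 0.9792×2.06×0.514 = 1.04 kmol/m³.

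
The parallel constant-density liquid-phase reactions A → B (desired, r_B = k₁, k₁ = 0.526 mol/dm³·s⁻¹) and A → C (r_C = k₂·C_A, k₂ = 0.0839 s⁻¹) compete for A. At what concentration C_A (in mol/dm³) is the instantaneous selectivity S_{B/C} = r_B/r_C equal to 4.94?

1.27 mol/dm³

S_{B/C} = (k₁/k₂)·C_A⁻¹ ⇒ C_A = (S·k₂/k₁)^(-1).
= (4.94×0.0839/0.526)^(-1) = (0.7880)^(-1) = 1.27 mol/dm³.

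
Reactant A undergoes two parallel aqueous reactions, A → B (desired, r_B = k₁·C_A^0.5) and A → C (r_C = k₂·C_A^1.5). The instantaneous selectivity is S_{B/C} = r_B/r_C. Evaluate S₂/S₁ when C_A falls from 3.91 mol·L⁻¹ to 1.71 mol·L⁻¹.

S_{B/C} = (k₁/k₂)·C_A⁻¹, so S₂/S₁ = (C_{A,2}/C_{A,1})⁻¹.
= 3.91/1.71 = 2.29.

2.29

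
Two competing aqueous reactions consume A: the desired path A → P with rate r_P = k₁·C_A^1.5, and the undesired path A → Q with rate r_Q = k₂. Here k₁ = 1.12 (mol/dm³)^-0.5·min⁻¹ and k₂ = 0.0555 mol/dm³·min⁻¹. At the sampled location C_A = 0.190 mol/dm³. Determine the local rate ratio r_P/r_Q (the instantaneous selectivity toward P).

1.67

S_{P/Q} = r_P/r_Q = (k₁·C_A^1.5)/(k₂) = (k₁/k₂)·C_A^1.5.
= (1.12×0.1900^1.5) / (0.0555) = 0.09276/0.05550 = 1.67.
Since the desired path is higher order in A, keeping C_A high (PFR or concentrated feed) favours P.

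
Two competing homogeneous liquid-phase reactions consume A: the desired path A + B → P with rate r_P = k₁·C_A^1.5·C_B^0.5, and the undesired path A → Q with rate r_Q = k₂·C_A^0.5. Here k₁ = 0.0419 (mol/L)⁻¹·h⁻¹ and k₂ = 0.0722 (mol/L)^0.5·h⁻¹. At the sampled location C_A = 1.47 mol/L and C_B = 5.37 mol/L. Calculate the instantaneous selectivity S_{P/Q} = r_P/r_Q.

S_{P/Q} = r_P/r_Q = (k₁·C_A^1.5·C_B^0.5)/(k₂·C_A^0.5) = (k₁/k₂)·C_A·C_B^0.5.
= (0.0419×1.470^1.5×5.370^0.5) / (0.0722×1.470^0.5) = 0.1731/0.08754 = 1.98.

1.98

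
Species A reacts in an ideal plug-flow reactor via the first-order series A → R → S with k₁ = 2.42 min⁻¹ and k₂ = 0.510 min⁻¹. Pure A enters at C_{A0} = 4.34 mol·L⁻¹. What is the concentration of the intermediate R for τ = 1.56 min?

2.36 mol·L⁻¹

For first-order series with pure A initially, C_R(τ) = k₁C_{A0}/(k₂−k₁)·(e^(−k₁τ) − e^(−k₂τ)).
e^(−k₁τ) = e^(−2.42×1.56) = e^(−3.775) = 0.02293; e^(−k₂τ) = e^(−0.7956) = 0.4513.
C_R = 2.42×4.34/(0.510−2.42) × (0.02293−0.4513) = (-5.499)×(-0.4284) = 2.356 mol·L⁻¹.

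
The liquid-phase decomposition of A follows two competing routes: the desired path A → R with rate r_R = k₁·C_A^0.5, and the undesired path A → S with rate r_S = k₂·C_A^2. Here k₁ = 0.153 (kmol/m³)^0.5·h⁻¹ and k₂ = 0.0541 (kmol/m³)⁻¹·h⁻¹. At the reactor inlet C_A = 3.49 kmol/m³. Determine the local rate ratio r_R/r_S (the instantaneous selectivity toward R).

S_{R/S} = r_R/r_S = (k₁·C_A^0.5)/(k₂·C_A^2) = (k₁/k₂)·C_A^-1.5.
= (0.153×3.490^0.5) / (0.0541×3.490^2) = 0.2858/0.6589 = 0.434.

0.434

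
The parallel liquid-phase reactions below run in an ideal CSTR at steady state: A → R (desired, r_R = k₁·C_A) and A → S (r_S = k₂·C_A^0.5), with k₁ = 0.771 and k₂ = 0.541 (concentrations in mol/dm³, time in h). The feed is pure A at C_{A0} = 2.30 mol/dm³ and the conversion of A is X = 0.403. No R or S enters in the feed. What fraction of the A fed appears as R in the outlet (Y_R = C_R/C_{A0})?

Exit C_A = C_{A0}(1−X) = 2.30×0.597 = 1.373 mol/dm³.
A CSTR operates uniformly at the exit composition, giving r_R = 1.059 and r_S = 0.6339 (each k·C_A^n at C_A = 1.373).
Fraction of consumed A going to R: r_R/(r_R+r_S) = 0.6255.
C_R = 0.6255·C_{A0}·X = 0.6255×2.30×0.403 = 0.580 mol/dm³; Y_R = C_R/C_{A0} = 0.252.

0.252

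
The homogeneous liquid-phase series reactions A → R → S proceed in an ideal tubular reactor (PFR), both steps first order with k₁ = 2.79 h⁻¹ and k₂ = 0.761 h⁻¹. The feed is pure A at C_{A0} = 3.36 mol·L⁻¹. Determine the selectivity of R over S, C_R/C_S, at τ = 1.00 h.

1.47

Solving the coupled first-order balances gives C_R(τ) = [k₁/(k₂−k₁)]·C_{A0}·(e^(−k₁τ) − e^(−k₂τ)).
e^(−k₁τ) = e^(−2.79×1.00) = e^(−2.790) = 0.06142; e^(−k₂τ) = e^(−0.7610) = 0.4672.
C_R = 2.79×3.36/(0.761−2.79) × (0.06142−0.4672) = (-4.620)×(-0.4058) = 1.875 mol·L⁻¹.
C_A = C_{A0}e^(−k₁τ) = 0.2064 mol·L⁻¹, so C_S = C_{A0}−C_A−C_R = 1.279 mol·L⁻¹; C_R/C_S = 1.47.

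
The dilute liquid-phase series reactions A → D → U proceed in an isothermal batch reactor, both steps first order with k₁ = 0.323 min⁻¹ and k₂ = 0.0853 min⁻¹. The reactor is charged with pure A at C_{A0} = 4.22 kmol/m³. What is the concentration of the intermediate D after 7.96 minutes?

For first-order series with pure A initially, C_D(t) = k₁C_{A0}/(k₂−k₁)·(e^(−k₁t) − e^(−k₂t)).
e^(−k₁t) = e^(−0.323×7.96) = e^(−2.571) = 0.07645; e^(−k₂t) = e^(−0.6790) = 0.5071.
C_D = 0.323×4.22/(0.0853−0.323) × (0.07645−0.5071) = (-5.734)×(-0.4307) = 2.470 kmol/m³.

2.47 kmol/m³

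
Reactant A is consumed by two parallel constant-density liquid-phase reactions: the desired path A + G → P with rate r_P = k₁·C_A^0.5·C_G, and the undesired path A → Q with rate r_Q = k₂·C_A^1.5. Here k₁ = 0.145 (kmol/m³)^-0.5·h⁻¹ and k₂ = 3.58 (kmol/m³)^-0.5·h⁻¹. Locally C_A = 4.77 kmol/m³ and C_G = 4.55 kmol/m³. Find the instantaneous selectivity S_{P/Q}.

0.0386

S_{P/Q} = r_P/r_Q = (k₁·C_A^0.5·C_G)/(k₂·C_A^1.5) = (k₁/k₂)·C_A⁻¹·C_G.
= (0.145×4.770^0.5×4.550) / (3.58×4.770^1.5) = 1.441/37.30 = 0.0386.
The undesired path is higher order in A, so low C_A (CSTR or dilute feed) favours P.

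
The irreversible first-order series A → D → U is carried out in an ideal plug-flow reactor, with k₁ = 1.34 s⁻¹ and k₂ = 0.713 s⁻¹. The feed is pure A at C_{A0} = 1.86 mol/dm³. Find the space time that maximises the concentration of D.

Setting dC_D/dτ = 0 gives τ_opt = ln(k₂/k₁)/(k₂−k₁).
= ln(0.713/1.34)/(0.713−1.34) = ln(0.5321)/-0.6270 = -0.6309/-0.6270 = 1.01 s.

1.01 s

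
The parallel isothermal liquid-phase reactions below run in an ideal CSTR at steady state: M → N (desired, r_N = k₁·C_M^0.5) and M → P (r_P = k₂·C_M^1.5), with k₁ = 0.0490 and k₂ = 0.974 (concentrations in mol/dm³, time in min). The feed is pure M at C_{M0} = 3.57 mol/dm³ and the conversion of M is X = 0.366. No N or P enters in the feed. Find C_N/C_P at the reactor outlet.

0.0222

Exit C_M = C_{M0}(1−X) = 3.57×0.634 = 2.263 mol/dm³.
A CSTR operates uniformly at the exit composition, giving r_N = 0.07372 and r_P = 3.317 (each k·C_M^n at C_M = 2.263).
Overall selectivity = C_N/C_P = r_Nτ/(r_Pτ) = r_N/r_P = 0.0222.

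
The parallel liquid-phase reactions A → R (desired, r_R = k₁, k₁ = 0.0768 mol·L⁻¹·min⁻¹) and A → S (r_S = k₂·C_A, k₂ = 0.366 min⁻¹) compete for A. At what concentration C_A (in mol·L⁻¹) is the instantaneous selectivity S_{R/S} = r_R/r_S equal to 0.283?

0.741 mol·L⁻¹

S_{R/S} = (k₁/k₂)·C_A⁻¹ ⇒ C_A = (S·k₂/k₁)^(-1).
= (0.283×0.366/0.0768)^(-1) = (1.349)^(-1) = 0.741 mol·L⁻¹.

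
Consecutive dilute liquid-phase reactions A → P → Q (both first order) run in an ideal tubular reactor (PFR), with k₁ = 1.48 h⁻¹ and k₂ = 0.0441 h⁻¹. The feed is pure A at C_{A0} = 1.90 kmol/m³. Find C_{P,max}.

1.71 kmol/m³

At the optimum, C_{P,max}/C_{A0} = (k₁/k₂)^[k₂/(k₂−k₁)].
= (1.48/0.0441)^(0.0441/(0.0441−1.48)) = (33.56)^(-0.03071) = 0.8977.
C_{P,max} = 0.8977×1.90 = 1.71 kmol/m³.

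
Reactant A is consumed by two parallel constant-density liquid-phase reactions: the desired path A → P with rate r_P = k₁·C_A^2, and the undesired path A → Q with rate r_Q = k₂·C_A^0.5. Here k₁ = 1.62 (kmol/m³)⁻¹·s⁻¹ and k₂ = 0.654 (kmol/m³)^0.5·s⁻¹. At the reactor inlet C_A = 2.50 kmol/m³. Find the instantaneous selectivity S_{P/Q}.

S_{P/Q} = r_P/r_Q = (k₁·C_A^2)/(k₂·C_A^0.5) = (k₁/k₂)·C_A^1.5.
= (1.62×2.500^2) / (0.654×2.500^0.5) = 10.12/1.034 = 9.79.

9.79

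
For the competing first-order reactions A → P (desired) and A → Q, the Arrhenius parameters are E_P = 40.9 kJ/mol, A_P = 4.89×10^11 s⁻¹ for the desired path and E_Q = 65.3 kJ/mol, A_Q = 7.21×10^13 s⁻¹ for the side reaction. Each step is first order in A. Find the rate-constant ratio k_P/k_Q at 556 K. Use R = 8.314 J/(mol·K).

1.33

k_P/k_Q = (A_P/A_Q)·exp[−(E_P−E_Q)/(RT)] = (A_P/A_Q)·exp[(E_Q−E_P)/(RT)].
(E_Q−E_P)/(RT) = (65.3−40.9)×10³/(8.314×556) = 24400/4623 = 5.278.
k_P/k_Q = (4.89×10^11/7.21×10^13)·exp(5.278) = 0.006782 × 196.1 = 1.33.
Since E_P < E_Q, lowering the temperature improves selectivity toward P.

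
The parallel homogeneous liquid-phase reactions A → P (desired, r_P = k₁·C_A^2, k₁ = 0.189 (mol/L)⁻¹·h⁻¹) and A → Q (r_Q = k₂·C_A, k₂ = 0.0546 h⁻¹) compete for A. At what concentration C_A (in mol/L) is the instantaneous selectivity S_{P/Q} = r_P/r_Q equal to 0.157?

0.0454 mol/L

S_{P/Q} = (k₁/k₂)·C_A ⇒ C_A = S·k₂/k₁.
= 0.157×0.0546/0.189 = 0.0454 mol/L.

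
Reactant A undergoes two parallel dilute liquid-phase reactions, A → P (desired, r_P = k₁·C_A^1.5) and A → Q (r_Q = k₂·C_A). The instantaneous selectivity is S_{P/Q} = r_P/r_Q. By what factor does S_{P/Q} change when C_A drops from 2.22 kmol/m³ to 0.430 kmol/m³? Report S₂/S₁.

S_{P/Q} = (k₁/k₂)·C_A^0.5, so S₂/S₁ = (C_{A,2}/C_{A,1})^0.5.
= (0.430/2.22)^0.5 = (0.1937)^0.5 = 0.440.

0.440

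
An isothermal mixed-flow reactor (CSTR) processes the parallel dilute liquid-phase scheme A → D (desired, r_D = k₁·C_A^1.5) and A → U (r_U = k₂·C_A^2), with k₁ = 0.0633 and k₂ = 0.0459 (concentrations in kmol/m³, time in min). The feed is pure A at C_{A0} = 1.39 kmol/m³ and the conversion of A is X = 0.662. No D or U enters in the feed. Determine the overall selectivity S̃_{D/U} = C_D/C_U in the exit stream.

Exit C_A = C_{A0}(1−X) = 1.39×0.338 = 0.4698 kmol/m³.
A CSTR operates uniformly at the exit composition, giving r_D = 0.02038 and r_U = 0.01013 (each k·C_A^n at C_A = 0.4698).
Overall selectivity = C_D/C_U = r_Dτ/(r_Uτ) = r_D/r_U = 2.01.

2.01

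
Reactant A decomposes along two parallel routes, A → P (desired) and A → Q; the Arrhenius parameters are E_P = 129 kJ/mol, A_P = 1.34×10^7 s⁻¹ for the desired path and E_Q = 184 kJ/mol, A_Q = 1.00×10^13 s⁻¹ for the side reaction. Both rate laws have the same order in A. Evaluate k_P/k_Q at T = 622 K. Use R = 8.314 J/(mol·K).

0.0557

Since both paths have the same order in A, the concentration cancels and S_{P/Q} = k_P/k_Q = (A_P/A_Q)·exp[(E_Q−E_P)/(RT)].
(E_Q−E_P)/(RT) = (184−129)×10³/(8.314×622) = 55000/5171 = 10.64.
k_P/k_Q = (1.34×10^7/1.00×10^13)·exp(10.64) = 1.340×10^-6 × 41590 = 0.0557.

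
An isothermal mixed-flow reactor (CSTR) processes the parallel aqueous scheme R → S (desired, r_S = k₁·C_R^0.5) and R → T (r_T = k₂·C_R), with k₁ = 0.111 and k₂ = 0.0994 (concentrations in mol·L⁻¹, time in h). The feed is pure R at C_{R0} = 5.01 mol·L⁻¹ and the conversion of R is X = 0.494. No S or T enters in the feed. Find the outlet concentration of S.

1.02 mol·L⁻¹

Exit C_R = C_{R0}(1−X) = 5.01×0.506 = 2.535 mol·L⁻¹.
In a CSTR the entire volume is at exit conditions, so r_S = 0.111×2.535^0.5 = 0.1767 and r_T = 0.0994×2.535 = 0.2520.
Fraction of consumed R going to S: r_S/(r_S+r_T) = 0.4122.
C_S = 0.4122·C_{R0}·X = 0.4122×5.01×0.494 = 1.02 mol·L⁻¹.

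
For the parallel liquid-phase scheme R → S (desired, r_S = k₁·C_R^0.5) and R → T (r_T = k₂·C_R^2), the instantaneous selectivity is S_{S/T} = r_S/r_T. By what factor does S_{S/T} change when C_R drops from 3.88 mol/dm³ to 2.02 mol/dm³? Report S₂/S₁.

S_{S/T} = (k₁/k₂)·C_R^-1.5, so S₂/S₁ = (C_{R,2}/C_{R,1})^-1.5.
= (2.02/3.88)^(-1.5) = (0.5206)^(-1.5) = 2.66.
Selectivity toward S rises as C_R falls — low-concentration operation is favoured.

2.66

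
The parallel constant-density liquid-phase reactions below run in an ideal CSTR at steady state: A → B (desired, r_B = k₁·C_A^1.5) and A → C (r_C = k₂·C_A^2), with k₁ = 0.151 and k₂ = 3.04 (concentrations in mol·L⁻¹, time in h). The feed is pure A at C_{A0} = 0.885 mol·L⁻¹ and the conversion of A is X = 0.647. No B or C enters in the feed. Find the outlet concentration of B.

Exit C_A = C_{A0}(1−X) = 0.885×0.353 = 0.3124 mol·L⁻¹.
Rates in a CSTR are evaluated at the outlet concentration: r_B = 0.151×0.3124^1.5 = 0.02637, r_C = 3.04×0.3124^2 = 0.2967.
Fraction of consumed A going to B: r_B/(r_B+r_C) = 0.08161.
C_B = 0.08161·C_{A0}·X = 0.08161×0.885×0.647 = 0.0467 mol·L⁻¹.

0.0467 mol·L⁻¹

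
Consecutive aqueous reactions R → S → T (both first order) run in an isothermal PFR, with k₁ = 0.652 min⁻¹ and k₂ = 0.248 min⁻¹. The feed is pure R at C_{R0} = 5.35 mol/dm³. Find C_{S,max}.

2.96 mol/dm³

Evaluating C_S at τ_opt = ln(k₂/k₁)/(k₂−k₁) gives C_{S,max}/C_{R0} = (k₁/k₂)^[k₂/(k₂−k₁)].
= (0.652/0.248)^(0.248/(0.248−0.652)) = (2.629)^(-0.6139) = 0.5525.
C_{S,max} = 0.5525×5.35 = 2.96 mol/dm³.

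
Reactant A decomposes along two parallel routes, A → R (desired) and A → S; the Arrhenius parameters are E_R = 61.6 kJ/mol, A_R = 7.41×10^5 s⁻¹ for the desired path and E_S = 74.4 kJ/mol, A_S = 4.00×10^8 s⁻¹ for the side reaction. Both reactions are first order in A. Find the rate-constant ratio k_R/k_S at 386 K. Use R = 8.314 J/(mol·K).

Since both paths have the same order in A, the concentration cancels and S_{R/S} = k_R/k_S = (A_R/A_S)·exp[(E_S−E_R)/(RT)].
(E_S−E_R)/(RT) = (74.4−61.6)×10³/(8.314×386) = 12800/3209 = 3.989.
k_R/k_S = (7.41×10^5/4.00×10^8)·exp(3.989) = 0.001852 × 53.98 = 0.1000.

0.1000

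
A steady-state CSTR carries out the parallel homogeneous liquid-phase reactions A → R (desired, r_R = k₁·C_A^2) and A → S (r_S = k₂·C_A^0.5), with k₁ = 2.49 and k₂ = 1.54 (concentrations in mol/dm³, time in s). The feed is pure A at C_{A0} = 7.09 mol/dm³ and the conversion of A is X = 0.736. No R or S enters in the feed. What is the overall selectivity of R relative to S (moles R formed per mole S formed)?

Exit C_A = C_{A0}(1−X) = 7.09×0.264 = 1.872 mol/dm³.
A CSTR operates uniformly at the exit composition, giving r_R = 8.724 and r_S = 2.107 (each k·C_A^n at C_A = 1.872).
Overall selectivity = C_R/C_S = r_Rτ/(r_Sτ) = r_R/r_S = 4.14.

4.14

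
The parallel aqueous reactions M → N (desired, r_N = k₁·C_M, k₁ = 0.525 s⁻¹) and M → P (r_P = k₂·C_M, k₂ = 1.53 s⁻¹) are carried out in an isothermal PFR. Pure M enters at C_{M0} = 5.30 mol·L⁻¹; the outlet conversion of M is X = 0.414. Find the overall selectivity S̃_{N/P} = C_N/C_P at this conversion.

C_M = C_{M0}(1−X) = 3.106 mol·L⁻¹.
Both paths are first order in M, so the instantaneous fraction to N is constant: dC_N/d(−C_M) = k₁/(k₁+k₂) = 0.2555.
C_N = 0.2555·(C_{M0}−C_M) = 0.2555×2.194 = 0.561 mol·L⁻¹.
C_P = (C_{M0}−C_M)−C_N = 1.634 mol·L⁻¹; S̃_{N/P} = 0.5606/1.634 = 0.343.

0.343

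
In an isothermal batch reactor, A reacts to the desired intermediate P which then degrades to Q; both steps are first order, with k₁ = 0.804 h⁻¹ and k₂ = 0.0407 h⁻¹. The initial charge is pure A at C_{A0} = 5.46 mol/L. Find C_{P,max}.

For a first-order series the maximum intermediate yield is C_{P,max}/C_{A0} = (k₁/k₂)^[k₂/(k₂−k₁)].
= (0.804/0.0407)^(0.0407/(0.0407−0.804)) = (19.75)^(-0.05332) = 0.8529.
C_{P,max} = 0.8529×5.46 = 4.66 mol/L.

4.66 mol/L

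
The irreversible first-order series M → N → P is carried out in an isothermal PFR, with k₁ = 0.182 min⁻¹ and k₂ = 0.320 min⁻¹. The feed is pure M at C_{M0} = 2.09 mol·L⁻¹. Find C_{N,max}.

0.565 mol·L⁻¹

At the optimum, C_{N,max}/C_{M0} = (k₁/k₂)^[k₂/(k₂−k₁)].
= (0.182/0.320)^(0.320/(0.320−0.182)) = (0.5687)^(2.319) = 0.2702.
C_{N,max} = 0.2702×2.09 = 0.565 mol·L⁻¹.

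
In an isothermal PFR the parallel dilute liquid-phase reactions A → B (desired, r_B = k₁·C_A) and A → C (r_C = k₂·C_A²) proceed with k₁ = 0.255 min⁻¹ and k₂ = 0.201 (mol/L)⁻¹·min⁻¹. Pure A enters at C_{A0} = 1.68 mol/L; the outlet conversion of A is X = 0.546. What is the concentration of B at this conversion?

C_A = C_{A0}(1−X) = 0.7627 mol/L.
Along a PFR/batch, dC_B/dC_A = −r_B/(r_B+r_C) = −k₁/(k₁+k₂·C_A).
Integrating from C_{A0} to C_A: C_B = (0.255/0.201)·ln[(0.255+0.201·1.68)/(0.255+0.201·0.763)] = 1.269·ln(0.5927/0.4083) = 0.4727 mol/L.

0.473 mol/L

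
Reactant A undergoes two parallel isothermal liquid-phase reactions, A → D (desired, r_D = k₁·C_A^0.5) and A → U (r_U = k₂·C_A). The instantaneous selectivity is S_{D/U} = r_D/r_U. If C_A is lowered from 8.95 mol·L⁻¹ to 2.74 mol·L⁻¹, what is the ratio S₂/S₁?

S_{D/U} = (k₁/k₂)·C_A^-0.5, so S₂/S₁ = (C_{A,2}/C_{A,1})^-0.5.
= (2.74/8.95)^(-0.5) = (0.3061)^(-0.5) = 1.81.
Selectivity toward D rises as C_A falls — low-concentration operation is favoured.

1.81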